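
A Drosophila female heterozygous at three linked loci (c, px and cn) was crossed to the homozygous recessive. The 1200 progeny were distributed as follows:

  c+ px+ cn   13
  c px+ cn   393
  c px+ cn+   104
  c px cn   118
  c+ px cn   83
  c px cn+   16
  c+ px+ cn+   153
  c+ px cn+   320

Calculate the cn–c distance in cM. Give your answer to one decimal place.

The two most frequent reciprocal classes, c+ px cn+ and c px+ cn, are the parental types, so the F1 was c+ px cn+ / c px+ cn.
The two rarest classes, c px cn+ and c+ px+ cn, are the double crossovers. Comparing them with the parentals, only the c allele has switched, so c is the middle locus and the order is px – c – cn.
Crossovers in the c–cn interval produce the single-crossover classes c+ px cn and c px+ cn+ (83 + 104 = 187) plus the double crossovers (29).
RF(c–cn) = (187 + 29) / 1200 = 216/1200 = 0.1800 → 18.0 cM.

18.0 cM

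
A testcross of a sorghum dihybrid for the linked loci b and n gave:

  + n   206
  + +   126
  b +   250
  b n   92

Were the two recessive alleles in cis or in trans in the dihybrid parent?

The two most frequent classes are + n (206) and b + (250); these are the parental (non-recombinant) types.
So the F1 carried + n on one chromosome and b + on the other — the recessive alleles are on opposite chromosomes (trans / repulsion).

trans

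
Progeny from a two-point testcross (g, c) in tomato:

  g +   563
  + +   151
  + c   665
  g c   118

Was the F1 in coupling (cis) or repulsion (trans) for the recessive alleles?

The two most frequent classes are + c (665) and g + (563); these are the parental (non-recombinant) types.
So the F1 carried + c on one chromosome and g + on the other — the recessive alleles are on opposite chromosomes (trans / repulsion).

trans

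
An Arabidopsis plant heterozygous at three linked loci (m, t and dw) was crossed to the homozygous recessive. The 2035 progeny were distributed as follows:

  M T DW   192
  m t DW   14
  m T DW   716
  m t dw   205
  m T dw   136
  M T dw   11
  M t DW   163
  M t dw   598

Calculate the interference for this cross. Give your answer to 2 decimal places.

0.63

The two most frequent reciprocal classes, m T DW and M t dw, are the parental types, so the F1 was m T DW / M t dw.
The two rarest classes, m t DW and M T dw, are the double crossovers. Comparing them with the parentals, only the t allele has switched, so t is the middle locus and the order is dw – t – m.
dw–t: (299 + 25)/2035 = 0.1592; t–m: (397 + 25)/2035 = 0.2074.
Expected DCO frequency = 0.1592 × 0.2074 ≈ 0.03302; observed = 25/2035 ≈ 0.01229.
Coefficient of coincidence = 0.01229/0.03302 ≈ 0.37; interference = 1 − 0.37 = 0.63.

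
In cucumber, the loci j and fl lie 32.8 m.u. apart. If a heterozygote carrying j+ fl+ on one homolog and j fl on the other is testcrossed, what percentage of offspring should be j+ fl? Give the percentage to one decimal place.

16.4%

A map distance of 32.8 m.u. corresponds to a recombination frequency of 0.328.
The F1 is j+ fl+ / j fl, so j+ fl is a recombinant gamete class with expected frequency r/2 = 0.328/2 = 0.1640.
That is 0.1640 = 16.4% of the progeny.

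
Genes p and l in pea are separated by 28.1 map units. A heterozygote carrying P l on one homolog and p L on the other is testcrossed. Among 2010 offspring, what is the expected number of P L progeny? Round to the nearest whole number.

A map distance of 28.1 map units corresponds to a recombination frequency of 0.281.
The F1 is P l / p L, so P L is a recombinant gamete class with expected frequency r/2 = 0.281/2 = 0.1405.
Expected number = 0.1405 × 2010 = 282.41 ≈ 282.

282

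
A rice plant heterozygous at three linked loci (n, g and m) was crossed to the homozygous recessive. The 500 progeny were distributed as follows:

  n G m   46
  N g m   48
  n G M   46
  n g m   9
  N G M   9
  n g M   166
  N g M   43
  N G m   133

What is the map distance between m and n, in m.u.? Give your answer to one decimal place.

The two most frequent reciprocal classes, N G m and n g M, are the parental types, so the F1 was N G m / n g M.
The two rarest classes, N G M and n g m, are the double crossovers. Comparing them with the parentals, only the m allele has switched, so m is the middle locus and the order is g – m – n.
Crossovers in the m–n interval produce the single-crossover classes n G m and N g M (46 + 43 = 89) plus the double crossovers (18).
RF(m–n) = (89 + 18) / 500 = 107/500 = 0.2140 → 21.4 m.u.

21.4 m.u.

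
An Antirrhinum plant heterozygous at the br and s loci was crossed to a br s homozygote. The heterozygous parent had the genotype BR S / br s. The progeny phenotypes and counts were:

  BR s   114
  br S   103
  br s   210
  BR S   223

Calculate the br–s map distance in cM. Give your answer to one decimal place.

33.4 cM

The recombinant classes are BR s and br S: 114 + 103 = 217.
Recombination frequency = 217/650 = 0.3338 ≈ 33.4%, i.e. 33.4 cM.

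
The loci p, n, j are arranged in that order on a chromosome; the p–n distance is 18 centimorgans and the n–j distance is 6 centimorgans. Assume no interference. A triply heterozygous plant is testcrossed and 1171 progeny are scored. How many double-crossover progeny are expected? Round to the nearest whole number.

13

Map distances give recombination frequencies of 0.180 and 0.060 for the two intervals.
With no interference, expected double-crossover frequency = 0.180 × 0.060 = 0.01080.
Expected number = 0.01080 × 1171 = 12.65 ≈ 13.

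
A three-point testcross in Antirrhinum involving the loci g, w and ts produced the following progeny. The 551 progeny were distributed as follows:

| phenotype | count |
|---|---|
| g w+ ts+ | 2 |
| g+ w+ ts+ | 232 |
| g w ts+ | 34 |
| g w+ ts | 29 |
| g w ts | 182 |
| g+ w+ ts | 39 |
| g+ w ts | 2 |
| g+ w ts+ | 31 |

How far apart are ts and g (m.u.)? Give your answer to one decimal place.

The two most frequent reciprocal classes, g+ w+ ts+ and g w ts, are the parental types, so the F1 was g+ w+ ts+ / g w ts.
The two rarest classes, g w+ ts+ and g+ w ts, are the double crossovers. Comparing them with the parentals, only the g allele has switched, so g is the middle locus and the order is ts – g – w.
Crossovers in the ts–g interval produce the single-crossover classes g+ w+ ts and g w ts+ (39 + 34 = 73) plus the double crossovers (4).
RF(ts–g) = (73 + 4) / 551 = 77/551 = 0.1397 → 14.0 m.u.

14.0 m.u.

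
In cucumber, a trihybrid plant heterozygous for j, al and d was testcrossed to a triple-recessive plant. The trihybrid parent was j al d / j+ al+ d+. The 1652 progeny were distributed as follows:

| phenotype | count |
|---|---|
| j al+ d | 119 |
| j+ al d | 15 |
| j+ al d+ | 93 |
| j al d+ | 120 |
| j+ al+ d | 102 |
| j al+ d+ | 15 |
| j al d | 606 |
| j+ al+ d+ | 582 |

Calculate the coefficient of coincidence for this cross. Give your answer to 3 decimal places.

The two rarest classes, j+ al d and j al+ d+, are the double crossovers. Comparing them with the parentals, only the j allele has switched, so j is the middle locus and the order is al – j – d.
al–j: (212 + 30)/1652 = 0.1465; j–d: (222 + 30)/1652 = 0.1525.
Expected DCO frequency = 0.1465 × 0.1525 ≈ 0.02234; observed = 30/1652 ≈ 0.01816.
Coefficient of coincidence = 0.01816/0.02234 ≈ 0.813.

0.813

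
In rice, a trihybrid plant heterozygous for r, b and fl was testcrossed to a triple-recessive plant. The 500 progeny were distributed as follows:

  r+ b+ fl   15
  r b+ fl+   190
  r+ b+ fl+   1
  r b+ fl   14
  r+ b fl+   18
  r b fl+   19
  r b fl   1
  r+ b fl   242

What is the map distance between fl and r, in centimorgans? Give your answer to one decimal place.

6.8 centimorgans

The two most frequent reciprocal classes, r+ b fl and r b+ fl+, are the parental types, so the F1 was r+ b fl / r b+ fl+.
The two rarest classes, r b fl and r+ b+ fl+, are the double crossovers. Comparing them with the parentals, only the r allele has switched, so r is the middle locus and the order is b – r – fl.
Crossovers in the r–fl interval produce the single-crossover classes r+ b fl+ and r b+ fl (18 + 14 = 32) plus the double crossovers (2).
RF(r–fl) = (32 + 2) / 500 = 34/500 = 0.0680 → 6.8 centimorgans.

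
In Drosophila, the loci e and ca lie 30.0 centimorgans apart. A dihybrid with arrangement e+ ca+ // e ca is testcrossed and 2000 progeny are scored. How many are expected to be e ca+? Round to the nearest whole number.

300

A map distance of 30.0 centimorgans corresponds to a recombination frequency of 0.300.
The F1 is e+ ca+ / e ca, so e ca+ is a recombinant gamete class with expected frequency r/2 = 0.300/2 = 0.1500.
Expected number = 0.1500 × 2000 = 300.00 ≈ 300.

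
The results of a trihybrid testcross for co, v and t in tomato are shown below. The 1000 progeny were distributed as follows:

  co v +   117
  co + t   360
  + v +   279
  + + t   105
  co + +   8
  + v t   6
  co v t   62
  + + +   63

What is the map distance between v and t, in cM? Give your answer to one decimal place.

13.9 cM

The two most frequent reciprocal classes, + v + and co + t, are the parental types, so the F1 was + v + / co + t.
The two rarest classes, + v t and co + +, are the double crossovers. Comparing them with the parentals, only the t allele has switched, so t is the middle locus and the order is co – t – v.
Crossovers in the t–v interval produce the single-crossover classes + + + and co v t (63 + 62 = 125) plus the double crossovers (14).
RF(t–v) = (125 + 14) / 1000 = 139/1000 = 0.1390 → 13.9 cM.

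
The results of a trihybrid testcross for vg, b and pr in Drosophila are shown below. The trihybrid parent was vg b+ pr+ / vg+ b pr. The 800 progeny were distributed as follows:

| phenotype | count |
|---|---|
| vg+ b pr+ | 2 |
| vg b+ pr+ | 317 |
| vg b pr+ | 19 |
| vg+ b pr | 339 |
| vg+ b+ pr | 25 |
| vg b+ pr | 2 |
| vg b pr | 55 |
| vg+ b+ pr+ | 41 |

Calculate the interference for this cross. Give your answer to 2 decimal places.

The two rarest classes, vg b+ pr and vg+ b pr+, are the double crossovers. Comparing them with the parentals, only the pr allele has switched, so pr is the middle locus and the order is vg – pr – b.
vg–pr: (96 + 4)/800 = 0.1250; pr–b: (44 + 4)/800 = 0.0600.
Expected DCO frequency = 0.1250 × 0.0600 ≈ 0.00750; observed = 4/800 ≈ 0.00500.
Coefficient of coincidence = 0.00500/0.00750 ≈ 0.67; interference = 1 − 0.67 = 0.33.

0.33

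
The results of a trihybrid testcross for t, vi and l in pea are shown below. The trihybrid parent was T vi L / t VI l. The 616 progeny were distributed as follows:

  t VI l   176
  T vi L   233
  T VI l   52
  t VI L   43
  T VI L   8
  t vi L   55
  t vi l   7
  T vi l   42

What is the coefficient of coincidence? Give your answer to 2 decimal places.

0.76

The two rarest classes, T VI L and t vi l, are the double crossovers. Comparing them with the parentals, only the vi allele has switched, so vi is the middle locus and the order is l – vi – t.
l–vi: (85 + 15)/616 = 0.1623; vi–t: (107 + 15)/616 = 0.1981.
Expected DCO frequency = 0.1623 × 0.1981 ≈ 0.03215; observed = 15/616 ≈ 0.02435.
Coefficient of coincidence = 0.02435/0.03215 ≈ 0.76.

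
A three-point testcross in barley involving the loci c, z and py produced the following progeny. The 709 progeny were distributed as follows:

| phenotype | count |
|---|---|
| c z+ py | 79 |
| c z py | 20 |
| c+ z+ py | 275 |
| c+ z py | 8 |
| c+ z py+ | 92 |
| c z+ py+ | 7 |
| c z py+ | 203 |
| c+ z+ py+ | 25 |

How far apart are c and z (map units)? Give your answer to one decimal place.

26.2 map units

The two most frequent reciprocal classes, c z py+ and c+ z+ py, are the parental types, so the F1 was c z py+ / c+ z+ py.
The two rarest classes, c z+ py+ and c+ z py, are the double crossovers. Comparing them with the parentals, only the z allele has switched, so z is the middle locus and the order is py – z – c.
Crossovers in the z–c interval produce the single-crossover classes c+ z py+ and c z+ py (92 + 79 = 171) plus the double crossovers (15).
RF(z–c) = (171 + 15) / 709 = 186/709 = 0.2623 → 26.2 map units.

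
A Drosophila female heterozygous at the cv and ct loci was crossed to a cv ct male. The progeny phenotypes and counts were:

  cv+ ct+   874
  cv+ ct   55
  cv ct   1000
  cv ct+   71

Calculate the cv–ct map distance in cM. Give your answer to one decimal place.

The two most frequent classes, cv+ ct+ (874) and cv ct (1000), are the parental types, so the F1 was cv+ ct+ / cv ct.
The recombinant classes are cv+ ct and cv ct+: 55 + 71 = 126.
Recombination frequency = 126/2000 = 0.0630 ≈ 6.3%, i.e. 6.3 cM.

6.3 cM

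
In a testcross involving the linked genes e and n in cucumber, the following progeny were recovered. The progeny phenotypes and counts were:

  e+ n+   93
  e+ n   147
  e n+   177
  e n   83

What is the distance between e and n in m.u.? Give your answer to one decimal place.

35.2 m.u.

The two most frequent classes, e+ n (147) and e n+ (177), are the parental types, so the F1 was e+ n / e n+.
The recombinant classes are e+ n+ and e n: 93 + 83 = 176.
Recombination frequency = 176/500 = 0.3520 ≈ 35.2%, i.e. 35.2 m.u.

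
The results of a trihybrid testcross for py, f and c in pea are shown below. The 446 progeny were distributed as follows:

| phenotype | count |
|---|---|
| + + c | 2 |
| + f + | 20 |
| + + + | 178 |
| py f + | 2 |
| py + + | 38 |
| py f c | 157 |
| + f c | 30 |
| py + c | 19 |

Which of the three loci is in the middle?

c

The two most frequent reciprocal classes, + + + and py f c, are the parental types, so the F1 was + + + / py f c.
The two rarest classes, + + c and py f +, are the double crossovers. Comparing them with the parentals, only the c allele has switched, so c is the middle locus and the order is py – c – f.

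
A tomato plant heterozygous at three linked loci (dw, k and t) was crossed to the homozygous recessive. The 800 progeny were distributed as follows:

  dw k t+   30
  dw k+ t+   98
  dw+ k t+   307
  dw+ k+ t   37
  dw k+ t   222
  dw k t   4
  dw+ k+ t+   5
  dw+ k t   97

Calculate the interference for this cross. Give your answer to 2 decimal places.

The two most frequent reciprocal classes, dw k+ t and dw+ k t+, are the parental types, so the F1 was dw k+ t / dw+ k t+.
The two rarest classes, dw k t and dw+ k+ t+, are the double crossovers. Comparing them with the parentals, only the k allele has switched, so k is the middle locus and the order is t – k – dw.
t–k: (195 + 9)/800 = 0.2550; k–dw: (67 + 9)/800 = 0.0950.
Expected DCO frequency = 0.2550 × 0.0950 ≈ 0.02423; observed = 9/800 ≈ 0.01125.
Coefficient of coincidence = 0.01125/0.02423 ≈ 0.46; interference = 1 − 0.46 = 0.54.

0.54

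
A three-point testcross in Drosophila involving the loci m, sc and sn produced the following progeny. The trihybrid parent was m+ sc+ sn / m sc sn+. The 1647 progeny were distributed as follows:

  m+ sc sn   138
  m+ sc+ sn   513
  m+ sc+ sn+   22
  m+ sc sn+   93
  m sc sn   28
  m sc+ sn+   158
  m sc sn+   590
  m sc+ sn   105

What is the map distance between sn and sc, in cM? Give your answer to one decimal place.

The two rarest classes, m+ sc+ sn+ and m sc sn, are the double crossovers. Comparing them with the parentals, only the sn allele has switched, so sn is the middle locus and the order is m – sn – sc.
Crossovers in the sn–sc interval produce the single-crossover classes m+ sc sn and m sc+ sn+ (138 + 158 = 296) plus the double crossovers (50).
RF(sn–sc) = (296 + 50) / 1647 = 346/1647 = 0.2101 → 21.0 cM.

21.0 cM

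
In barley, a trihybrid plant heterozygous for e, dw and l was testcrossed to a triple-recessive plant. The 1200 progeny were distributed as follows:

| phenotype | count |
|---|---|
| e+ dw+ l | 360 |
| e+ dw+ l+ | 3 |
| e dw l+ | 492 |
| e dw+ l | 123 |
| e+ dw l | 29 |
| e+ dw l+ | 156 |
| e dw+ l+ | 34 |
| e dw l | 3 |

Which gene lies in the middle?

l

The two most frequent reciprocal classes, e dw l+ and e+ dw+ l, are the parental types, so the F1 was e dw l+ / e+ dw+ l.
The two rarest classes, e dw l and e+ dw+ l+, are the double crossovers. Comparing them with the parentals, only the l allele has switched, so l is the middle locus and the order is e – l – dw.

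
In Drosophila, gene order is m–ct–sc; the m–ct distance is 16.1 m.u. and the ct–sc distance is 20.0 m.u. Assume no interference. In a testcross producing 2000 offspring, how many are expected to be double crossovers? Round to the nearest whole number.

64

Map distances give recombination frequencies of 0.161 and 0.200 for the two intervals.
With no interference, expected double-crossover frequency = 0.161 × 0.200 = 0.03220.
Expected number = 0.03220 × 2000 = 64.40 ≈ 64.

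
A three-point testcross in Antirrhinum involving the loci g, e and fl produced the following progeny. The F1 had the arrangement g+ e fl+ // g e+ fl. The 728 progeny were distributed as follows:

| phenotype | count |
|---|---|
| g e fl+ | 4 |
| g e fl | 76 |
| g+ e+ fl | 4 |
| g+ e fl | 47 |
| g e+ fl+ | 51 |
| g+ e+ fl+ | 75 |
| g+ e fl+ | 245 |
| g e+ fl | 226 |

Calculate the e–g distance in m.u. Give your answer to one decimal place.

The two rarest classes, g e fl+ and g+ e+ fl, are the double crossovers. Comparing them with the parentals, only the g allele has switched, so g is the middle locus and the order is e – g – fl.
Crossovers in the e–g interval produce the single-crossover classes g+ e+ fl+ and g e fl (75 + 76 = 151) plus the double crossovers (8).
RF(e–g) = (151 + 8) / 728 = 159/728 = 0.2184 → 21.8 m.u.

21.8 m.u.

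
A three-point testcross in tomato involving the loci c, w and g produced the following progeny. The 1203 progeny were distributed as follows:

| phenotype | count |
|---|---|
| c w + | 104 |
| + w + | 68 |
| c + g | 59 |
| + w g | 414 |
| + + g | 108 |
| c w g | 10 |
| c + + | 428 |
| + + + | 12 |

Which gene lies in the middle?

c

The two most frequent reciprocal classes, + w g and c + +, are the parental types, so the F1 was + w g / c + +.
The two rarest classes, c w g and + + +, are the double crossovers. Comparing them with the parentals, only the c allele has switched, so c is the middle locus and the order is w – c – g.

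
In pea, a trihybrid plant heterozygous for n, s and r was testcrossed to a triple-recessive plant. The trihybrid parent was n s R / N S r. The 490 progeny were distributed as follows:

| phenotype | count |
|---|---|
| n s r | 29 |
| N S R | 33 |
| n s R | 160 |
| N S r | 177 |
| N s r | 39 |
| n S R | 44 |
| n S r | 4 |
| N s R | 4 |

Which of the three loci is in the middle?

n

The two rarest classes, N s R and n S r, are the double crossovers. Comparing them with the parentals, only the n allele has switched, so n is the middle locus and the order is s – n – r.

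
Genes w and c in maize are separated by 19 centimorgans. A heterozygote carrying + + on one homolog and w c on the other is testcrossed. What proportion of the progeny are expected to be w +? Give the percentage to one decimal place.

9.5%

A map distance of 19 centimorgans corresponds to a recombination frequency of 0.190.
The F1 is + + / w c, so w + is a recombinant gamete class with expected frequency r/2 = 0.190/2 = 0.0950.
That is 0.0950 = 9.5% of the progeny.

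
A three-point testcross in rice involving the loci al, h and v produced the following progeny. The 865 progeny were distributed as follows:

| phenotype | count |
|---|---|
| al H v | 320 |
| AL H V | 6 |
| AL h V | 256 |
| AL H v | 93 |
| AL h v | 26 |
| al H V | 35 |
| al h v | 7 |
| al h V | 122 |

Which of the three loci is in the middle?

The two most frequent reciprocal classes, AL h V and al H v, are the parental types, so the F1 was AL h V / al H v.
The two rarest classes, AL H V and al h v, are the double crossovers. Comparing them with the parentals, only the h allele has switched, so h is the middle locus and the order is al – h – v.

h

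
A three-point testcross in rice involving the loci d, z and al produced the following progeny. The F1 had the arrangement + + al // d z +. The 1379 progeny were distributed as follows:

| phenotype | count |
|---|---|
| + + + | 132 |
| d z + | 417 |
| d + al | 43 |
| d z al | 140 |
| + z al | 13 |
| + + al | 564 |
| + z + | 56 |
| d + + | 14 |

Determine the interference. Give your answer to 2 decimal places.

The two rarest classes, + z al and d + +, are the double crossovers. Comparing them with the parentals, only the z allele has switched, so z is the middle locus and the order is al – z – d.
al–z: (272 + 27)/1379 = 0.2168; z–d: (99 + 27)/1379 = 0.0914.
Expected DCO frequency = 0.2168 × 0.0914 ≈ 0.01982; observed = 27/1379 ≈ 0.01958.
Coefficient of coincidence = 0.01958/0.01982 ≈ 0.99; interference = 1 − 0.99 = 0.01.

0.01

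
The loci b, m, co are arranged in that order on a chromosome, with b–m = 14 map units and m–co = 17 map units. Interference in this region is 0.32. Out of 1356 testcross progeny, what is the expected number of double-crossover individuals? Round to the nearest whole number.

22

Map distances give recombination frequencies of 0.140 and 0.170 for the two intervals.
With interference 0.32 (so coincidence = 0.68), expected double-crossover frequency = 0.140 × 0.170 × 0.68 = 0.01618.
Expected number = 0.01618 × 1356 = 21.95 ≈ 22.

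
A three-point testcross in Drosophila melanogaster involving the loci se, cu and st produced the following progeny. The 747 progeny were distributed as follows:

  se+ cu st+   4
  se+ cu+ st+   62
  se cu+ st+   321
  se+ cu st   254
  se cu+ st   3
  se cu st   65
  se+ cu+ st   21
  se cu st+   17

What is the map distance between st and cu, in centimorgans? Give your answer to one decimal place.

The two most frequent reciprocal classes, se+ cu st and se cu+ st+, are the parental types, so the F1 was se+ cu st / se cu+ st+.
The two rarest classes, se+ cu st+ and se cu+ st, are the double crossovers. Comparing them with the parentals, only the st allele has switched, so st is the middle locus and the order is cu – st – se.
Crossovers in the cu–st interval produce the single-crossover classes se+ cu+ st and se cu st+ (21 + 17 = 38) plus the double crossovers (7).
RF(cu–st) = (38 + 7) / 747 = 45/747 = 0.0602 → 6.0 centimorgans.

6.0 centimorgans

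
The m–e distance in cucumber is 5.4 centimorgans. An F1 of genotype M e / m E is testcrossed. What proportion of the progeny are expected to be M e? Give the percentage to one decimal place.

47.3%

A map distance of 5.4 centimorgans corresponds to a recombination frequency of 0.054.
The F1 is M e / m E, so M e is a parental gamete class with expected frequency (1 − r)/2 = 0.946/2 = 0.4730.
That is 0.4730 = 47.3% of the progeny.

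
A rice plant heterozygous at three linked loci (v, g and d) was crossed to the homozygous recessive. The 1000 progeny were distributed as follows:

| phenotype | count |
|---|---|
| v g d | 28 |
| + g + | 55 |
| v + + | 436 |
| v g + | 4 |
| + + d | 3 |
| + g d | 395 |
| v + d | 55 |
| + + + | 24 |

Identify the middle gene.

The two most frequent reciprocal classes, v + + and + g d, are the parental types, so the F1 was v + + / + g d.
The two rarest classes, v g + and + + d, are the double crossovers. Comparing them with the parentals, only the g allele has switched, so g is the middle locus and the order is v – g – d.

g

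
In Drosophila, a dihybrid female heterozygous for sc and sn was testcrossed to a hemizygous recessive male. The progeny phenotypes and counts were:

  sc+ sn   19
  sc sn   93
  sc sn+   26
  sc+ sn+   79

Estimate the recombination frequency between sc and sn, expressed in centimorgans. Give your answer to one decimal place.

The two most frequent classes, sc+ sn+ (79) and sc sn (93), are the parental types, so the F1 was sc+ sn+ / sc sn.
The recombinant classes are sc+ sn and sc sn+: 19 + 26 = 45.
Recombination frequency = 45/217 = 0.2074 ≈ 20.7%, i.e. 20.7 centimorgans.

20.7 centimorgans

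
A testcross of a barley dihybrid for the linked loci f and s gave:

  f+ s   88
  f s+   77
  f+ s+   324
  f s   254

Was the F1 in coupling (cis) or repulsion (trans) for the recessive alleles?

cis

The two most frequent classes are f+ s+ (324) and f s (254); these are the parental (non-recombinant) types.
So the F1 carried f+ s+ on one chromosome and f s on the other — the recessive alleles are on the same chromosome (cis / coupling).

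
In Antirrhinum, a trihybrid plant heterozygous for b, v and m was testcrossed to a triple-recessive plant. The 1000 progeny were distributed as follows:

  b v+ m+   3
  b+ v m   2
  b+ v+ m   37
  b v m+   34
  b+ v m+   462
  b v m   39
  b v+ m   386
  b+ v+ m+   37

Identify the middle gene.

m

The two most frequent reciprocal classes, b v+ m and b+ v m+, are the parental types, so the F1 was b v+ m / b+ v m+.
The two rarest classes, b v+ m+ and b+ v m, are the double crossovers. Comparing them with the parentals, only the m allele has switched, so m is the middle locus and the order is b – m – v.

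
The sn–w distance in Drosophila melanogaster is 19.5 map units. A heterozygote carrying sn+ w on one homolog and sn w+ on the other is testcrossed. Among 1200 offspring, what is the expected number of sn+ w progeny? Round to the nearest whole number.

483

A map distance of 19.5 map units corresponds to a recombination frequency of 0.195.
The F1 is sn+ w / sn w+, so sn+ w is a parental gamete class with expected frequency (1 − r)/2 = 0.805/2 = 0.4025.
Expected number = 0.4025 × 1200 = 483.00 ≈ 483.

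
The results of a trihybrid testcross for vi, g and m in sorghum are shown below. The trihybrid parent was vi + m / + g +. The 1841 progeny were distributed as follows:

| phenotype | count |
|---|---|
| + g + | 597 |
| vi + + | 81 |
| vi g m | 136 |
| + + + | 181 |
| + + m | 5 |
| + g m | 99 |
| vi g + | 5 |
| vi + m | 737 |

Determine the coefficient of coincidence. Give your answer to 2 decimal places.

The two rarest classes, + + m and vi g +, are the double crossovers. Comparing them with the parentals, only the vi allele has switched, so vi is the middle locus and the order is m – vi – g.
m–vi: (180 + 10)/1841 = 0.1032; vi–g: (317 + 10)/1841 = 0.1776.
Expected DCO frequency = 0.1032 × 0.1776 ≈ 0.01833; observed = 10/1841 ≈ 0.00543.
Coefficient of coincidence = 0.00543/0.01833 ≈ 0.30.

0.30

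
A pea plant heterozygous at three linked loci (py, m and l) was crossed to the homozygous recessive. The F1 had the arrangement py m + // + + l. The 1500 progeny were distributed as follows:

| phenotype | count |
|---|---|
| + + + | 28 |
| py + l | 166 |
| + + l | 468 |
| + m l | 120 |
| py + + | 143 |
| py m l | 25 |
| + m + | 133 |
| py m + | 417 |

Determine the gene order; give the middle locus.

l

The two rarest classes, py m l and + + +, are the double crossovers. Comparing them with the parentals, only the l allele has switched, so l is the middle locus and the order is m – l – py.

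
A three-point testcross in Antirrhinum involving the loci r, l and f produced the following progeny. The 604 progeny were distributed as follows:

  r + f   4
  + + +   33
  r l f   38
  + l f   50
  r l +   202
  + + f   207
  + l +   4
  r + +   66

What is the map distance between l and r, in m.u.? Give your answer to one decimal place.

20.5 m.u.

The two most frequent reciprocal classes, + + f and r l +, are the parental types, so the F1 was + + f / r l +.
The two rarest classes, r + f and + l +, are the double crossovers. Comparing them with the parentals, only the r allele has switched, so r is the middle locus and the order is f – r – l.
Crossovers in the r–l interval produce the single-crossover classes + l f and r + + (50 + 66 = 116) plus the double crossovers (8).
RF(r–l) = (116 + 8) / 604 = 124/604 = 0.2053 → 20.5 m.u.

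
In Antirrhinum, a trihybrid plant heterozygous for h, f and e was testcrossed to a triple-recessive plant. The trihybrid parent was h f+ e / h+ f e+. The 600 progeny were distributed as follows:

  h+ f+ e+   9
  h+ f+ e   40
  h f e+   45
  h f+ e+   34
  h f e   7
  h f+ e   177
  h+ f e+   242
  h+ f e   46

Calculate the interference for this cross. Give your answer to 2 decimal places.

The two rarest classes, h f e and h+ f+ e+, are the double crossovers. Comparing them with the parentals, only the f allele has switched, so f is the middle locus and the order is e – f – h.
e–f: (80 + 16)/600 = 0.1600; f–h: (85 + 16)/600 = 0.1683.
Expected DCO frequency = 0.1600 × 0.1683 ≈ 0.02693; observed = 16/600 ≈ 0.02667.
Coefficient of coincidence = 0.02667/0.02693 ≈ 0.99; interference = 1 − 0.99 = 0.01.

0.01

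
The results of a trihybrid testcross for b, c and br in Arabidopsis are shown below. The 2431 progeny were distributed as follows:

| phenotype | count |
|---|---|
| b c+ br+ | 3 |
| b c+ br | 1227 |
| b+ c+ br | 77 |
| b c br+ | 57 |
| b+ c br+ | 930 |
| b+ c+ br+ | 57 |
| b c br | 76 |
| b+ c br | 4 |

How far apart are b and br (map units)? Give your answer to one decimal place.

5.8 map units

The two most frequent reciprocal classes, b c+ br and b+ c br+, are the parental types, so the F1 was b c+ br / b+ c br+.
The two rarest classes, b c+ br+ and b+ c br, are the double crossovers. Comparing them with the parentals, only the br allele has switched, so br is the middle locus and the order is b – br – c.
Crossovers in the b–br interval produce the single-crossover classes b+ c+ br and b c br+ (77 + 57 = 134) plus the double crossovers (7).
RF(b–br) = (134 + 7) / 2431 = 141/2431 = 0.0580 → 5.8 map units.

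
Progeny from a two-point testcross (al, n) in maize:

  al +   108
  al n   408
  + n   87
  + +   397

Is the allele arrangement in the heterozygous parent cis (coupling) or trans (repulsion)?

The two most frequent classes are + + (397) and al n (408); these are the parental (non-recombinant) types.
So the F1 carried + + on one chromosome and al n on the other — the recessive alleles are on the same chromosome (cis / coupling).

cis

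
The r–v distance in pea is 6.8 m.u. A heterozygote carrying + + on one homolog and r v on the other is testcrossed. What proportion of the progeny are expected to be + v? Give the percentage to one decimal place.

3.4%

A map distance of 6.8 m.u. corresponds to a recombination frequency of 0.068.
The F1 is + + / r v, so + v is a recombinant gamete class with expected frequency r/2 = 0.068/2 = 0.0340.
That is 0.0340 = 3.4% of the progeny.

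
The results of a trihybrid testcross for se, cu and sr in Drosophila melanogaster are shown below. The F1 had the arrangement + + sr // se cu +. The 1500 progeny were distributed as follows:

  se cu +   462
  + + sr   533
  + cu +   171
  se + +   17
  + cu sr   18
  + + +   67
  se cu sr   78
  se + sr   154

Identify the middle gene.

cu

The two rarest classes, + cu sr and se + +, are the double crossovers. Comparing them with the parentals, only the cu allele has switched, so cu is the middle locus and the order is sr – cu – se.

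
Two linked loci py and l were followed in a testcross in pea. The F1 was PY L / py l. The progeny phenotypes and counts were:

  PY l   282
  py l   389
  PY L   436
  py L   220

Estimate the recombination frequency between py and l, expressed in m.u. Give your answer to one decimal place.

The recombinant classes are PY l and py L: 282 + 220 = 502.
Recombination frequency = 502/1327 = 0.3783 ≈ 37.8%, i.e. 37.8 m.u.

37.8 m.u.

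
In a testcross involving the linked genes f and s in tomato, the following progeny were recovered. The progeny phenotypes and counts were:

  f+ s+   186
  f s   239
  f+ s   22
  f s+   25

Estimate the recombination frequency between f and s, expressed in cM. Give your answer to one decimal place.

10.0 cM

The two most frequent classes, f+ s+ (186) and f s (239), are the parental types, so the F1 was f+ s+ / f s.
The recombinant classes are f+ s and f s+: 22 + 25 = 47.
Recombination frequency = 47/472 = 0.0996 ≈ 10.0%, i.e. 10.0 cM.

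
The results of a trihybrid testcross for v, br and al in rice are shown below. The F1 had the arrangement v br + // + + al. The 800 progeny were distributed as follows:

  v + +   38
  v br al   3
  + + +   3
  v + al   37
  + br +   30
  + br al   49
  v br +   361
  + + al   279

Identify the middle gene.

al

The two rarest classes, v br al and + + +, are the double crossovers. Comparing them with the parentals, only the al allele has switched, so al is the middle locus and the order is br – al – v.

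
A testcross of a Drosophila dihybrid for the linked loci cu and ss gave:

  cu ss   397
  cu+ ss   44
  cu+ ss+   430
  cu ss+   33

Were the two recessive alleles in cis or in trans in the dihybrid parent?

cis

The two most frequent classes are cu+ ss+ (430) and cu ss (397); these are the parental (non-recombinant) types.
So the F1 carried cu+ ss+ on one chromosome and cu ss on the other — the recessive alleles are on the same chromosome (cis / coupling).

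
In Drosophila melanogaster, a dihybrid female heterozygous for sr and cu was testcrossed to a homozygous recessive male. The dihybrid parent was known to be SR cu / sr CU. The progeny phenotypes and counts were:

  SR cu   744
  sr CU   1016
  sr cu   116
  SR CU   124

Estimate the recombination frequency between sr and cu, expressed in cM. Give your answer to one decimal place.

The recombinant classes are SR CU and sr cu: 124 + 116 = 240.
Recombination frequency = 240/2000 = 0.1200 ≈ 12.0%, i.e. 12.0 cM.

12.0 cM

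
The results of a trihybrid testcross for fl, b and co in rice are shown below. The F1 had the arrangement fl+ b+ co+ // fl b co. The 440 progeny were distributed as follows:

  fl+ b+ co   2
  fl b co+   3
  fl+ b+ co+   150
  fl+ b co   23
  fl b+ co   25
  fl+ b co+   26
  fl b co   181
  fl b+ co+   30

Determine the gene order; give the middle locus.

co

The two rarest classes, fl+ b+ co and fl b co+, are the double crossovers. Comparing them with the parentals, only the co allele has switched, so co is the middle locus and the order is fl – co – b.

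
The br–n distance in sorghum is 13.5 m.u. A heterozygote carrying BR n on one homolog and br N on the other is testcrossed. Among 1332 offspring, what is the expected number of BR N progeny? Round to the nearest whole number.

90

A map distance of 13.5 m.u. corresponds to a recombination frequency of 0.135.
The F1 is BR n / br N, so BR N is a recombinant gamete class with expected frequency r/2 = 0.135/2 = 0.0675.
Expected number = 0.0675 × 1332 = 89.91 ≈ 90.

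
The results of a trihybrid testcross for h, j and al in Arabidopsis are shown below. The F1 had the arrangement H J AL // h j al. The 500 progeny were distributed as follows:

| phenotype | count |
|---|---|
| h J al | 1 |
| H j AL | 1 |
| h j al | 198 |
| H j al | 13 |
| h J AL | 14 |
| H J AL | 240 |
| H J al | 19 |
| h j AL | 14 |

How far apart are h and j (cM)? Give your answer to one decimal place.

The two rarest classes, H j AL and h J al, are the double crossovers. Comparing them with the parentals, only the j allele has switched, so j is the middle locus and the order is al – j – h.
Crossovers in the j–h interval produce the single-crossover classes h J AL and H j al (14 + 13 = 27) plus the double crossovers (2).
RF(j–h) = (27 + 2) / 500 = 29/500 = 0.0580 → 5.8 cM.

5.8 cM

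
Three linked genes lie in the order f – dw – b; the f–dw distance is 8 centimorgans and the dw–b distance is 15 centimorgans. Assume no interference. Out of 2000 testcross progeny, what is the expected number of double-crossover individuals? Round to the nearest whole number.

24

Map distances give recombination frequencies of 0.080 and 0.150 for the two intervals.
With no interference, expected double-crossover frequency = 0.080 × 0.150 = 0.01200.
Expected number = 0.01200 × 2000 = 24.00 ≈ 24.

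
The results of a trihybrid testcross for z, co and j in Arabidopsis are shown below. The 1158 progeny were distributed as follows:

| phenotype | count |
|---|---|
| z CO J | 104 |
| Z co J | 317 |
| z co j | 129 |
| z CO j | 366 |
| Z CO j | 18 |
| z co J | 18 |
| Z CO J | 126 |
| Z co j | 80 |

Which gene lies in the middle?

The two most frequent reciprocal classes, z CO j and Z co J, are the parental types, so the F1 was z CO j / Z co J.
The two rarest classes, Z CO j and z co J, are the double crossovers. Comparing them with the parentals, only the z allele has switched, so z is the middle locus and the order is j – z – co.

z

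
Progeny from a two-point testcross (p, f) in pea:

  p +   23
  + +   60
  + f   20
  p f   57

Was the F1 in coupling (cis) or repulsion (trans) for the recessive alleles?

The two most frequent classes are + + (60) and p f (57); these are the parental (non-recombinant) types.
So the F1 carried + + on one chromosome and p f on the other — the recessive alleles are on the same chromosome (cis / coupling).

cis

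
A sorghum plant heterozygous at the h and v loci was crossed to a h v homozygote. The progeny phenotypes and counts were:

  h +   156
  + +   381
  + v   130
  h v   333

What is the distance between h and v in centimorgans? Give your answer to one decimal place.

The two most frequent classes, + + (381) and h v (333), are the parental types, so the F1 was + + / h v.
The recombinant classes are + v and h +: 130 + 156 = 286.
Recombination frequency = 286/1000 = 0.2860 ≈ 28.6%, i.e. 28.6 centimorgans.

28.6 centimorgans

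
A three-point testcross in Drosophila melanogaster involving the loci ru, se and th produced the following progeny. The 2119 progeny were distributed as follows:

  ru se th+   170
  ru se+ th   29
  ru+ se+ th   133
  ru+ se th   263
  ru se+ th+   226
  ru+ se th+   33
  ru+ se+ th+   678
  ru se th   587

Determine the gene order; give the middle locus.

The two most frequent reciprocal classes, ru se th and ru+ se+ th+, are the parental types, so the F1 was ru se th / ru+ se+ th+.
The two rarest classes, ru se+ th and ru+ se th+, are the double crossovers. Comparing them with the parentals, only the se allele has switched, so se is the middle locus and the order is th – se – ru.

se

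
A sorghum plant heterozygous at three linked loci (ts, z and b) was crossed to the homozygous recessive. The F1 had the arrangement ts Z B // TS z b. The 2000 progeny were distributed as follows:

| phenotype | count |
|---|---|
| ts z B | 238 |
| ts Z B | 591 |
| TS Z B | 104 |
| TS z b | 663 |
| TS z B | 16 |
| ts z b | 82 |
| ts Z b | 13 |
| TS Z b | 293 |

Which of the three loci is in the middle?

b

The two rarest classes, ts Z b and TS z B, are the double crossovers. Comparing them with the parentals, only the b allele has switched, so b is the middle locus and the order is ts – b – z.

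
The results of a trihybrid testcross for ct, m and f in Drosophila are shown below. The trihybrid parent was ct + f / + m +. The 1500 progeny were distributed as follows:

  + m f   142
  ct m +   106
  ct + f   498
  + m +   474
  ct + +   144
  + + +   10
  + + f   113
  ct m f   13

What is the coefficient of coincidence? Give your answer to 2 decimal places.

The two rarest classes, ct m f and + + +, are the double crossovers. Comparing them with the parentals, only the m allele has switched, so m is the middle locus and the order is f – m – ct.
f–m: (286 + 23)/1500 = 0.2060; m–ct: (219 + 23)/1500 = 0.1613.
Expected DCO frequency = 0.2060 × 0.1613 ≈ 0.03323; observed = 23/1500 ≈ 0.01533.
Coefficient of coincidence = 0.01533/0.03323 ≈ 0.46.

0.46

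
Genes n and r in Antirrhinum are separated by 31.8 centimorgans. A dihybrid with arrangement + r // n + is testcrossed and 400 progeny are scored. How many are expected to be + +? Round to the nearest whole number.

64

A map distance of 31.8 centimorgans corresponds to a recombination frequency of 0.318.
The F1 is + r / n +, so + + is a recombinant gamete class with expected frequency r/2 = 0.318/2 = 0.1590.
Expected number = 0.1590 × 400 = 63.60 ≈ 64.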